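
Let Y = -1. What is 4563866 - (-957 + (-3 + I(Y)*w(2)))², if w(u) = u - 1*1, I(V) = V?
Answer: 3640345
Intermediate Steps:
w(u) = -1 + u (w(u) = u - 1 = -1 + u)
4563866 - (-957 + (-3 + I(Y)*w(2)))² = 4563866 - (-957 + (-3 - (-1 + 2)))² = 4563866 - (-957 + (-3 - 1*1))² = 4563866 - (-957 + (-3 - 1))² = 4563866 - (-957 - 4)² = 4563866 - 1*(-961)² = 4563866 - 1*923521 = 4563866 - 923521 = 3640345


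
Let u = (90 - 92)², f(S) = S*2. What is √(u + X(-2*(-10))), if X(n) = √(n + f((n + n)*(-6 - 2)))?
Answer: √(4 + 2*I*√155) ≈ 3.8222 + 3.2572*I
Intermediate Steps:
f(S) = 2*S
X(n) = √31*√(-n) (X(n) = √(n + 2*((n + n)*(-6 - 2))) = √(n + 2*((2*n)*(-8))) = √(n + 2*(-16*n)) = √(n - 32*n) = √(-31*n) = √31*√(-n))
u = 4 (u = (-2)² = 4)
√(u + X(-2*(-10))) = √(4 + √31*√(-(-2)*(-10))) = √(4 + √31*√(-1*20)) = √(4 + √31*√(-20)) = √(4 + √31*(2*I*√5)) = √(4 + 2*I*√155)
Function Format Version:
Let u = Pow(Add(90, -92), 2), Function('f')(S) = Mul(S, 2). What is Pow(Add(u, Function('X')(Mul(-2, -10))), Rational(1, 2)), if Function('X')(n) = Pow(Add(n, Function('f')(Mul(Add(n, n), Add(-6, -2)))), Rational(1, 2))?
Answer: Pow(Add(4, Mul(2, I, Pow(155, Rational(1, 2)))), Rational(1, 2)) ≈ Add(3.8222, Mul(3.2572, I))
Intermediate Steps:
Function('f')(S) = Mul(2, S)
Function('X')(n) = Mul(Pow(31, Rational(1, 2)), Pow(Mul(-1, n), Rational(1, 2))) (Function('X')(n) = Pow(Add(n, Mul(2, Mul(Add(n, n), Add(-6, -2)))), Rational(1, 2)) = Pow(Add(n, Mul(2, Mul(Mul(2, n), -8))), Rational(1, 2)) = Pow(Add(n, Mul(2, Mul(-16, n))), Rational(1, 2)) = Pow(Add(n, Mul(-32, n)), Rational(1, 2)) = Pow(Mul(-31, n), Rational(1, 2)) = Mul(Pow(31, Rational(1, 2)), Pow(Mul(-1, n), Rational(1, 2))))
u = 4 (u = Pow(-2, 2) = 4)
Pow(Add(u, Function('X')(Mul(-2, -10))), Rational(1, 2)) = Pow(Add(4, Mul(Pow(31, Rational(1, 2)), Pow(Mul(-1, Mul(-2, -10)), Rational(1, 2)))), Rational(1, 2)) = Pow(Add(4, Mul(Pow(31, Rational(1, 2)), Pow(Mul(-1, 20), Rational(1, 2)))), Rational(1, 2)) = Pow(Add(4, Mul(Pow(31, Rational(1, 2)), Pow(-20, Rational(1, 2)))), Rational(1, 2)) = Pow(Add(4, Mul(Pow(31, Rational(1, 2)), Mul(2, I, Pow(5, Rational(1, 2))))), Rational(1, 2)) = Pow(Add(4, Mul(2, I, Pow(155, Rational(1, 2)))), Rational(1, 2))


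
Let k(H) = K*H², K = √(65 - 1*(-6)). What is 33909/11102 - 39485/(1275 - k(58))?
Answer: 27748694294469/8902089751282 + 132827540*√71/801845591 ≈ 4.5129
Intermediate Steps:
K = √71 (K = √(65 + 6) = √71 ≈ 8.4261)
k(H) = √71*H²
33909/11102 - 39485/(1275 - k(58)) = 33909/11102 - 39485/(1275 - √71*58²) = 33909*(1/11102) - 39485/(1275 - √71*3364) = 33909/11102 - 39485/(1275 - 3364*√71)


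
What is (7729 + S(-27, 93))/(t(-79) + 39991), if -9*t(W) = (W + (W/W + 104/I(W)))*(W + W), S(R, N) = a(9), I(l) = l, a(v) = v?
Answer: 69642/347387 ≈ 0.20047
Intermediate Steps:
S(R, N) = 9
t(W) = -2*W*(1 + W + 104/W)/9 (t(W) = -(W + (W/W + 104/W))*(W + W)/9 = -(W + (1 + 104/W))*2*W/9 = -(1 + W + 104/W)*2*W/9 = -2*W*(1 + W + 104/W)/9)
(7729 + S(-27, 93))/(t(-79) + 39991) = (7729 + 9)/((-208/9 - 2/9*(-79)*(1 - 79)) + 39991) = 7738/((-208/9 - 2/9*(-79)*(-78)) + 39991) = 7738/((-208/9 - 4108/3) + 39991) = 7738/(-12532/9 + 39991) = 7738/(347387/9) = 7738*(9/347387) = 69642/347387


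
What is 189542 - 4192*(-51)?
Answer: 403334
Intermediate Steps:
189542 - 4192*(-51) = 189542 + 213792 = 403334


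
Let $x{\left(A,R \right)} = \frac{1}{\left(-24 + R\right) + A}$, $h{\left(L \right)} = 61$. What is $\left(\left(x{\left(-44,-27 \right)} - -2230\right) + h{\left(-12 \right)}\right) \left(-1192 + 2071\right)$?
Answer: $\frac{191309076}{95} \approx 2.0138 \cdot 10^{6}$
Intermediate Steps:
$x{\left(A,R \right)} = \frac{1}{-24 + A + R}$
$\left(\left(x{\left(-44,-27 \right)} - -2230\right) + h{\left(-12 \right)}\right) \left(-1192 + 2071\right) = \left(\left(\frac{1}{-24 - 44 - 27} - -2230\right) + 61\right) \left(-1192 + 2071\right) = \left(\left(\frac{1}{-95} + 2230\right) + 61\right) 879 = \left(\left(- \frac{1}{95} + 2230\right) + 61\right) 879 = \left(\frac{211849}{95} + 61\right) 879 = \frac{217644}{95} \cdot 879 = \frac{191309076}{95}$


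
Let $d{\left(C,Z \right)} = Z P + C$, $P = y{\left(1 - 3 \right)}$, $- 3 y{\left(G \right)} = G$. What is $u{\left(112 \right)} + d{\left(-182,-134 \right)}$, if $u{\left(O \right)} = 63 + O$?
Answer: $- \frac{289}{3} \approx -96.333$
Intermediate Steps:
$y{\left(G \right)} = - \frac{G}{3}$
$P = \frac{2}{3}$ ($P = - \frac{1 - 3}{3} = \left(- \frac{1}{3}\right) \left(-2\right) = \frac{2}{3} \approx 0.66667$)
$d{\left(C,Z \right)} = C + \frac{2 Z}{3}$ ($d{\left(C,Z \right)} = Z \frac{2}{3} + C = \frac{2 Z}{3} + C = C + \frac{2 Z}{3}$)
$u{\left(112 \right)} + d{\left(-182,-134 \right)} = \left(63 + 112\right) + \left(-182 + \frac{2}{3} \left(-134\right)\right) = 175 - \frac{814}{3} = - \frac{289}{3}$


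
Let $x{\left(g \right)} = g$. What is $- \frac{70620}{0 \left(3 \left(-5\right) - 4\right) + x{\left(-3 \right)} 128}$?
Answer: $\frac{5885}{32} \approx 183.91$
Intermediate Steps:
$- \frac{70620}{0 \left(3 \left(-5\right) - 4\right) + x{\left(-3 \right)} 128} = - \frac{70620}{0 \left(3 \left(-5\right) - 4\right) - 384} = - \frac{70620}{0 \left(-15 - 4\right) - 384} = - \frac{70620}{0 \left(-19\right) - 384} = - \frac{70620}{0 - 384} = - \frac{70620}{-384} = \left(-70620\right) \left(- \frac{1}{384}\right) = \frac{5885}{32}$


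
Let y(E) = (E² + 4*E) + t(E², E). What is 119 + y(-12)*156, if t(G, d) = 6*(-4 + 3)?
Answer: 14159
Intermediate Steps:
t(G, d) = -6 (t(G, d) = 6*(-1) = -6)
y(E) = -6 + E² + 4*E (y(E) = (E² + 4*E) - 6 = -6 + E² + 4*E)
119 + y(-12)*156 = 119 + (-6 + (-12)² + 4*(-12))*156 = 119 + (-6 + 144 - 48)*156 = 119 + 90*156 = 119 + 14040 = 14159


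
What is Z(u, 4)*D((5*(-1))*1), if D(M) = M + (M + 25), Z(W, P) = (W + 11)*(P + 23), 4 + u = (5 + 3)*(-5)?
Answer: -13365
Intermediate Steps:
u = -44 (u = -4 + (5 + 3)*(-5) = -4 + 8*(-5) = -4 - 40 = -44)
Z(W, P) = (11 + W)*(23 + P)
D(M) = 25 + 2*M (D(M) = M + (25 + M) = 25 + 2*M)
Z(u, 4)*D((5*(-1))*1) = (253 + 11*4 + 23*(-44) + 4*(-44))*(25 + 2*((5*(-1))*1)) = (253 + 44 - 1012 - 176)*(25 + 2*(-5*1)) = -891*(25 + 2*(-5)) = -891*(25 - 10) = -891*15 = -13365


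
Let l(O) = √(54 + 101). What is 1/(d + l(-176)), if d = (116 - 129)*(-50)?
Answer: 130/84469 - √155/422345 ≈ 0.0015095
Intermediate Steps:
l(O) = √155
d = 650 (d = -13*(-50) = 650)
1/(d + l(-176)) = 1/(650 + √155)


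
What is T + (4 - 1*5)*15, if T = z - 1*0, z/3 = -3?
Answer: -24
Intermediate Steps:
z = -9 (z = 3*(-3) = -9)
T = -9 (T = -9 - 1*0 = -9 + 0 = -9)
T + (4 - 1*5)*15 = -9 + (4 - 1*5)*15 = -9 + (4 - 5)*15 = -9 - 1*15 = -9 - 15 = -24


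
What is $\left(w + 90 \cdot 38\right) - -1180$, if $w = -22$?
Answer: $4578$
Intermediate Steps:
$\left(w + 90 \cdot 38\right) - -1180 = \left(-22 + 90 \cdot 38\right) - -1180 = \left(-22 + 3420\right) + 1180 = 3398 + 1180 = 4578$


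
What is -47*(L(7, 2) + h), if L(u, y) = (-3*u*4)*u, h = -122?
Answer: 33370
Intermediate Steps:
L(u, y) = -12*u**2 (L(u, y) = (-12*u)*u = -12*u**2)
-47*(L(7, 2) + h) = -47*(-12*7**2 - 122) = -47*(-12*49 - 122) = -47*(-588 - 122) = -47*(-710) = 33370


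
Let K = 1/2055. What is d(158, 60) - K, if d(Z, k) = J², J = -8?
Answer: 131519/2055 ≈ 64.000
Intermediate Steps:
d(Z, k) = 64 (d(Z, k) = (-8)² = 64)
K = 1/2055 ≈ 0.00048662
d(158, 60) - K = 64 - 1*1/2055 = 64 - 1/2055 = 131519/2055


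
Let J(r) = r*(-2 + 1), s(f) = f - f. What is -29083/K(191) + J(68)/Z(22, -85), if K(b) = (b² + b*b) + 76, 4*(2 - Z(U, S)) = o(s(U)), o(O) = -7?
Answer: -6767527/365190 ≈ -18.532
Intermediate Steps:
s(f) = 0
Z(U, S) = 15/4 (Z(U, S) = 2 - ¼*(-7) = 2 + 7/4 = 15/4)
J(r) = -r (J(r) = r*(-1) = -r)
K(b) = 76 + 2*b² (K(b) = (b² + b²) + 76 = 2*b² + 76 = 76 + 2*b²)
-29083/K(191) + J(68)/Z(22, -85) = -29083/(76 + 2*191²) + (-1*68)/(15/4) = -29083/(76 + 2*36481) - 68*4/15 = -29083/(76 + 72962) - 272/15 = -29083/73038 - 272/15 = -6767527/365190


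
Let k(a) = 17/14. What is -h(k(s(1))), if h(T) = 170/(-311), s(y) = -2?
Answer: 170/311 ≈ 0.54662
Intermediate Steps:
k(a) = 17/14 (k(a) = 17*(1/14) = 17/14)
h(T) = -170/311 (h(T) = 170*(-1/311) = -170/311)
-h(k(s(1))) = -1*(-170/311) = 170/311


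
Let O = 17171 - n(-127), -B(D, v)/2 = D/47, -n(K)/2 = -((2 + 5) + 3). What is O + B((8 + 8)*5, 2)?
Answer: 805937/47 ≈ 17148.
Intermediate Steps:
n(K) = 20 (n(K) = -(-2)*((2 + 5) + 3) = -(-2)*(7 + 3) = -(-2)*10 = -2*(-10) = 20)
B(D, v) = -2*D/47
O = 17151 (O = 17171 - 1*20 = 17171 - 20 = 17151)
O + B((8 + 8)*5, 2) = 17151 - 2*(8 + 8)*5/47 = 17151 - 32*5/47 = 17151 - 2/47*80 = 17151 - 160/47 = 805937/47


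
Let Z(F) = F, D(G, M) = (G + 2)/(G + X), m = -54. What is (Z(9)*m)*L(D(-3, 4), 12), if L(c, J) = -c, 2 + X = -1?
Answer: 81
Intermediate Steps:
X = -3 (X = -2 - 1 = -3)
D(G, M) = (2 + G)/(-3 + G) (D(G, M) = (G + 2)/(G - 3) = (2 + G)/(-3 + G))
(Z(9)*m)*L(D(-3, 4), 12) = (9*(-54))*(-(2 - 3)/(-3 - 3)) = -(-486)*-1/(-6) = -(-486)*(-⅙*(-1)) = -(-486)/6 = -486*(-⅙) = 81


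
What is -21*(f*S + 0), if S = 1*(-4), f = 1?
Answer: 84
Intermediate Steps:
S = -4
-21*(f*S + 0) = -21*(1*(-4) + 0) = -21*(-4 + 0) = -21*(-4) = 84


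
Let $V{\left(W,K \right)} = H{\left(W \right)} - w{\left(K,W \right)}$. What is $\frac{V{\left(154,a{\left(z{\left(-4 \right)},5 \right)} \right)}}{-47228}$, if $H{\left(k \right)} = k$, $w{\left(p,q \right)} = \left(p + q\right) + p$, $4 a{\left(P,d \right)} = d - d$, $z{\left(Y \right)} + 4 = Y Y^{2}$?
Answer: $0$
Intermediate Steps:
$z{\left(Y \right)} = -4 + Y^{3}$ ($z{\left(Y \right)} = -4 + Y Y^{2} = -4 + Y^{3}$)
$a{\left(P,d \right)} = 0$ ($a{\left(P,d \right)} = \frac{d - d}{4} = \frac{1}{4} \cdot 0 = 0$)
$w{\left(p,q \right)} = q + 2 p$
$V{\left(W,K \right)} = - 2 K$ ($V{\left(W,K \right)} = W - \left(W + 2 K\right) = - 2 K$)
$\frac{V{\left(154,a{\left(z{\left(-4 \right)},5 \right)} \right)}}{-47228} = \frac{\left(-2\right) 0}{-47228} = 0 \left(- \frac{1}{47228}\right) = 0$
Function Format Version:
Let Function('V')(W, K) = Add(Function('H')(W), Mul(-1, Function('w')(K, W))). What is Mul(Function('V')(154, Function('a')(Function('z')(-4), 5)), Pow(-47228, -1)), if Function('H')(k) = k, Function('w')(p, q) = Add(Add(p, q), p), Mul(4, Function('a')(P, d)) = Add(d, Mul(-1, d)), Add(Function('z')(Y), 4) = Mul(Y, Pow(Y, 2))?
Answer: 0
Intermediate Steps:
Function('z')(Y) = Add(-4, Pow(Y, 3)) (Function('z')(Y) = Add(-4, Mul(Y, Pow(Y, 2))) = Add(-4, Pow(Y, 3)))
Function('a')(P, d) = 0 (Function('a')(P, d) = Mul(Rational(1, 4), Add(d, Mul(-1, d))) = Mul(Rational(1, 4), 0) = 0)
Function('w')(p, q) = Add(q, Mul(2, p))
Function('V')(W, K) = Mul(-2, K) (Function('V')(W, K) = Add(W, Mul(-1, Add(W, Mul(2, K)))) = Add(W, Add(Mul(-1, W), Mul(-2, K))) = Mul(-2, K))
Mul(Function('V')(154, Function('a')(Function('z')(-4), 5)), Pow(-47228, -1)) = Mul(Mul(-2, 0), Pow(-47228, -1)) = Mul(0, Rational(-1, 47228)) = 0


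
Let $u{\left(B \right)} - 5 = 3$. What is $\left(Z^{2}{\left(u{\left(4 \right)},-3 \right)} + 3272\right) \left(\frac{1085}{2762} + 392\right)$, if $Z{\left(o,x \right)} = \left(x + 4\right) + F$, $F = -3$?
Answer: $\frac{1775246382}{1381} \approx 1.2855 \cdot 10^{6}$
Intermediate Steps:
$u{\left(B \right)} = 8$ ($u{\left(B \right)} = 5 + 3 = 8$)
$Z{\left(o,x \right)} = 1 + x$ ($Z{\left(o,x \right)} = \left(x + 4\right) - 3 = \left(4 + x\right) - 3 = 1 + x$)
$\left(Z^{2}{\left(u{\left(4 \right)},-3 \right)} + 3272\right) \left(\frac{1085}{2762} + 392\right) = \left(\left(1 - 3\right)^{2} + 3272\right) \left(\frac{1085}{2762} + 392\right) = \left(\left(-2\right)^{2} + 3272\right) \left(1085 \cdot \frac{1}{2762} + 392\right) = \left(4 + 3272\right) \left(\frac{1085}{2762} + 392\right) = 3276 \cdot \frac{1083789}{2762} = \frac{1775246382}{1381}$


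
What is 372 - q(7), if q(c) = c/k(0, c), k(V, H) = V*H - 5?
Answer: 1867/5 ≈ 373.40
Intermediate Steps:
k(V, H) = -5 + H*V (k(V, H) = H*V - 5 = -5 + H*V)
q(c) = -c/5 (q(c) = c/(-5 + c*0) = c/(-5 + 0) = c/(-5) = c*(-⅕) = -c/5)
372 - q(7) = 372 - (-1)*7/5 = 372 - 1*(-7/5) = 372 + 7/5 = 1867/5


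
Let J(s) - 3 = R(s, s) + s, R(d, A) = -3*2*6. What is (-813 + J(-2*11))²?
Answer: 753424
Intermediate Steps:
R(d, A) = -36 (R(d, A) = -6*6 = -36)
J(s) = -33 + s (J(s) = 3 + (-36 + s) = -33 + s)
(-813 + J(-2*11))² = (-813 + (-33 - 2*11))² = (-813 + (-33 - 22))² = (-813 - 55)² = (-868)² = 753424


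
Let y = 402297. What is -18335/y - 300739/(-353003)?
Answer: 16359155354/20287435413 ≈ 0.80637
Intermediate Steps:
-18335/y - 300739/(-353003) = -18335/402297 - 300739/(-353003) = -18335*1/402297 - 300739*(-1/353003) = -18335/402297 + 300739/353003 = 16359155354/20287435413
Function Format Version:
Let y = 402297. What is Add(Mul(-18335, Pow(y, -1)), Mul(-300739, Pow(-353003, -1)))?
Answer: Rational(16359155354, 20287435413) ≈ 0.80637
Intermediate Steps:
Add(Mul(-18335, Pow(y, -1)), Mul(-300739, Pow(-353003, -1))) = Add(Mul(-18335, Pow(402297, -1)), Mul(-300739, Pow(-353003, -1))) = Add(Mul(-18335, Rational(1, 402297)), Mul(-300739, Rational(-1, 353003))) = Add(Rational(-18335, 402297), Rational(300739, 353003)) = Rational(16359155354, 20287435413)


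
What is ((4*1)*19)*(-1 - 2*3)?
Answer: -532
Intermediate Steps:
((4*1)*19)*(-1 - 2*3) = (4*19)*(-1 - 6) = 76*(-7) = -532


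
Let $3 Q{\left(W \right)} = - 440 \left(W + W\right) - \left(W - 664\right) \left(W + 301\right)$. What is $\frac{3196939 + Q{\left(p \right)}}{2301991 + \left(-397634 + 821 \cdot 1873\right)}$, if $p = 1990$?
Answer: $\frac{4801751}{10326270} \approx 0.465$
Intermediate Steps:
$Q{\left(W \right)} = - \frac{880 W}{3} - \frac{\left(-664 + W\right) \left(301 + W\right)}{3}$ ($Q{\left(W \right)} = \frac{- 440 \left(W + W\right) - \left(W - 664\right) \left(W + 301\right)}{3} = \frac{- 440 \cdot 2 W - \left(-664 + W\right) \left(301 + W\right)}{3} = \frac{- 880 W - \left(-664 + W\right) \left(301 + W\right)}{3} = - \frac{880 W}{3} - \frac{\left(-664 + W\right) \left(301 + W\right)}{3}$)
$\frac{3196939 + Q{\left(p \right)}}{2301991 + \left(-397634 + 821 \cdot 1873\right)} = \frac{3196939 - \left(276322 + \frac{3960100}{3}\right)}{2301991 + \left(-397634 + 821 \cdot 1873\right)} = \frac{3196939 - \frac{4789066}{3}}{2301991 + \left(-397634 + 1537733\right)} = \frac{3196939 - \frac{4789066}{3}}{2301991 + 1140099} = \frac{3196939 - \frac{4789066}{3}}{3442090} = \frac{4801751}{3} \cdot \frac{1}{3442090} = \frac{4801751}{10326270}$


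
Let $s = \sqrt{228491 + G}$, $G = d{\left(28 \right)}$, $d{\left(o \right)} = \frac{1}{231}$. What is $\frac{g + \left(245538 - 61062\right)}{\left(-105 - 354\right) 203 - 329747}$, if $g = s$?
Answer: $- \frac{46119}{105731} - \frac{\sqrt{12192508482}}{97695444} \approx -0.43732$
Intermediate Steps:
$d{\left(o \right)} = \frac{1}{231}$
$G = \frac{1}{231} \approx 0.004329$
$s = \frac{\sqrt{12192508482}}{231}$ ($s = \sqrt{228491 + \frac{1}{231}} = \sqrt{\frac{52781422}{231}} = \frac{\sqrt{12192508482}}{231} \approx 478.01$)
$g = \frac{\sqrt{12192508482}}{231} \approx 478.01$
$\frac{g + \left(245538 - 61062\right)}{\left(-105 - 354\right) 203 - 329747} = \frac{\frac{\sqrt{12192508482}}{231} + \left(245538 - 61062\right)}{\left(-105 - 354\right) 203 - 329747} = \frac{\frac{\sqrt{12192508482}}{231} + \left(245538 - 61062\right)}{\left(-459\right) 203 - 329747} = \frac{\frac{\sqrt{12192508482}}{231} + 184476}{-93177 - 329747} = \frac{184476 + \frac{\sqrt{12192508482}}{231}}{-422924} = \left(184476 + \frac{\sqrt{12192508482}}{231}\right) \left(- \frac{1}{422924}\right) = - \frac{46119}{105731} - \frac{\sqrt{12192508482}}{97695444}$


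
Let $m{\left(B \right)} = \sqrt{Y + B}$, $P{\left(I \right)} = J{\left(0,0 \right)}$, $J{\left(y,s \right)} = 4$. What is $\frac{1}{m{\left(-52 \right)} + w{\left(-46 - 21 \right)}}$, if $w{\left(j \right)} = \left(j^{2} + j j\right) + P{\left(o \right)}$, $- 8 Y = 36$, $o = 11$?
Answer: $\frac{17964}{161352761} - \frac{i \sqrt{226}}{161352761} \approx 0.00011133 - 9.317 \cdot 10^{-8} i$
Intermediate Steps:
$Y = - \frac{9}{2}$ ($Y = \left(- \frac{1}{8}\right) 36 = - \frac{9}{2} \approx -4.5$)
$P{\left(I \right)} = 4$
$m{\left(B \right)} = \sqrt{- \frac{9}{2} + B}$
$w{\left(j \right)} = 4 + 2 j^{2}$ ($w{\left(j \right)} = \left(j^{2} + j j\right) + 4 = \left(j^{2} + j^{2}\right) + 4 = 2 j^{2} + 4 = 4 + 2 j^{2}$)
$\frac{1}{m{\left(-52 \right)} + w{\left(-46 - 21 \right)}} = \frac{1}{\frac{\sqrt{-18 + 4 \left(-52\right)}}{2} + \left(4 + 2 \left(-46 - 21\right)^{2}\right)} = \frac{1}{\frac{\sqrt{-18 - 208}}{2} + \left(4 + 2 \left(-67\right)^{2}\right)} = \frac{1}{\frac{\sqrt{-226}}{2} + \left(4 + 2 \cdot 4489\right)} = \frac{1}{\frac{i \sqrt{226}}{2} + \left(4 + 8978\right)} = \frac{1}{\frac{i \sqrt{226}}{2} + 8982} = \frac{1}{8982 + \frac{i \sqrt{226}}{2}}$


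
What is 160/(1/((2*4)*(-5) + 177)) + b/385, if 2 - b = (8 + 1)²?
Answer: 8439121/385 ≈ 21920.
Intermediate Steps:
b = -79 (b = 2 - (8 + 1)² = 2 - 1*9² = 2 - 1*81 = 2 - 81 = -79)
160/(1/((2*4)*(-5) + 177)) + b/385 = 160/(1/((2*4)*(-5) + 177)) - 79/385 = 160/(1/(8*(-5) + 177)) - 79*1/385 = 160/(1/(-40 + 177)) - 79/385 = 160/(1/137) - 79/385 = 160*137 - 79/385 = 21920 - 79/385 = 8439121/385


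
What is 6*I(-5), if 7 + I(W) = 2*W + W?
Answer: -132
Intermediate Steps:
I(W) = -7 + 3*W (I(W) = -7 + (2*W + W) = -7 + 3*W)
6*I(-5) = 6*(-7 + 3*(-5)) = 6*(-7 - 15) = 6*(-22) = -132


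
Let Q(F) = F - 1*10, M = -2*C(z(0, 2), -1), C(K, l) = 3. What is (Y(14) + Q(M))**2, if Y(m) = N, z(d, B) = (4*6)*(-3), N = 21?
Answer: 25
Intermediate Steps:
z(d, B) = -72 (z(d, B) = 24*(-3) = -72)
Y(m) = 21
M = -6 (M = -2*3 = -6)
Q(F) = -10 + F (Q(F) = F - 10 = -10 + F)
(Y(14) + Q(M))**2 = (21 + (-10 - 6))**2 = (21 - 16)**2 = 5**2 = 25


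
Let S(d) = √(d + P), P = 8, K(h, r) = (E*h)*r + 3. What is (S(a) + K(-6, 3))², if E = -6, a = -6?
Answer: (111 + √2)² ≈ 12637.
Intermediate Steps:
K(h, r) = 3 - 6*h*r (K(h, r) = (-6*h)*r + 3 = -6*h*r + 3 = 3 - 6*h*r)
S(d) = √(8 + d) (S(d) = √(d + 8) = √(8 + d))
(S(a) + K(-6, 3))² = (√(8 - 6) + (3 - 6*(-6)*3))² = (√2 + (3 + 108))² = (√2 + 111)² = (111 + √2)²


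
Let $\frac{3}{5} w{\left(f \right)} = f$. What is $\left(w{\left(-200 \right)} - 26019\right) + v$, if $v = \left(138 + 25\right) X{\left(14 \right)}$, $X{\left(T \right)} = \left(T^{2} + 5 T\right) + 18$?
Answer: $\frac{59819}{3} \approx 19940.0$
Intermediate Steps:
$w{\left(f \right)} = \frac{5 f}{3}$
$X{\left(T \right)} = 18 + T^{2} + 5 T$
$v = 46292$ ($v = \left(138 + 25\right) \left(18 + 14^{2} + 5 \cdot 14\right) = 163 \left(18 + 196 + 70\right) = 163 \cdot 284 = 46292$)
$\left(w{\left(-200 \right)} - 26019\right) + v = \left(\frac{5}{3} \left(-200\right) - 26019\right) + 46292 = \left(- \frac{1000}{3} - 26019\right) + 46292 = - \frac{79057}{3} + 46292 = \frac{59819}{3}$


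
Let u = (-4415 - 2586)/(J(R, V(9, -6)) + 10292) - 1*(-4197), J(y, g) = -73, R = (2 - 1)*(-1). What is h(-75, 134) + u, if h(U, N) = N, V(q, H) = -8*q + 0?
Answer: 44251488/10219 ≈ 4330.3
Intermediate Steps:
R = -1 (R = 1*(-1) = -1)
V(q, H) = -8*q
u = 42882142/10219 (u = (-4415 - 2586)/(-73 + 10292) - 1*(-4197) = -7001/10219 + 4197 = 42882142/10219 ≈ 4196.3)
h(-75, 134) + u = 134 + 42882142/10219 = 44251488/10219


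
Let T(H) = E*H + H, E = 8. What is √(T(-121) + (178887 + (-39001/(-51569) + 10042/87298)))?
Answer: 6*√25023757087768470936331/2250935281 ≈ 421.66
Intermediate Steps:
T(H) = 9*H (T(H) = 8*H + H = 9*H)
√(T(-121) + (178887 + (-39001/(-51569) + 10042/87298))) = √(9*(-121) + (178887 + (-39001/(-51569) + 10042/87298))) = √(-1089 + (178887 + (-39001*(-1/51569) + 10042*(1/87298)))) = √(-1089 + (178887 + (39001/51569 + 5021/43649))) = √(-1089 + (178887 + 1961282598/2250935281)) = √(-1089 + 402665020894845/2250935281) = √(400213752373836/2250935281) = 6*√25023757087768470936331/2250935281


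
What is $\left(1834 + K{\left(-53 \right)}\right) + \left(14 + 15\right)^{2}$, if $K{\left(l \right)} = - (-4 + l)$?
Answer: $2732$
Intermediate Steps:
$K{\left(l \right)} = 4 - l$
$\left(1834 + K{\left(-53 \right)}\right) + \left(14 + 15\right)^{2} = \left(1834 + \left(4 - -53\right)\right) + \left(14 + 15\right)^{2} = \left(1834 + \left(4 + 53\right)\right) + 29^{2} = \left(1834 + 57\right) + 841 = 1891 + 841 = 2732$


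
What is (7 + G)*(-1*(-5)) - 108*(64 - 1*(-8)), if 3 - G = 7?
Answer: -7761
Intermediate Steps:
G = -4 (G = 3 - 1*7 = 3 - 7 = -4)
(7 + G)*(-1*(-5)) - 108*(64 - 1*(-8)) = (7 - 4)*(-1*(-5)) - 108*(64 - 1*(-8)) = 3*5 - 108*(64 + 8) = 15 - 108*72 = 15 - 7776 = -7761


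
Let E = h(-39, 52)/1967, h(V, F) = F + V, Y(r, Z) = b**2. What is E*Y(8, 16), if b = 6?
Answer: 468/1967 ≈ 0.23793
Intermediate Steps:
Y(r, Z) = 36 (Y(r, Z) = 6**2 = 36)
E = 13/1967 (E = (52 - 39)/1967 = 13*(1/1967) = 13/1967 ≈ 0.0066091)
E*Y(8, 16) = (13/1967)*36 = 468/1967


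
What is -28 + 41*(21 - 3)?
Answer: 710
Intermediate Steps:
-28 + 41*(21 - 3) = -28 + 41*18 = -28 + 738 = 710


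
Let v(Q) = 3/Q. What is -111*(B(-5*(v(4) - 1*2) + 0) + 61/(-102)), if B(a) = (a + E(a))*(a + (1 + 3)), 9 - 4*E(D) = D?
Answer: -8515513/1088 ≈ -7826.8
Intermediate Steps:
E(D) = 9/4 - D/4
B(a) = (4 + a)*(9/4 + 3*a/4) (B(a) = (a + (9/4 - a/4))*(a + (1 + 3)) = (9/4 + 3*a/4)*(a + 4) = (9/4 + 3*a/4)*(4 + a) = (4 + a)*(9/4 + 3*a/4))
-111*(B(-5*(v(4) - 1*2) + 0) + 61/(-102)) = -111*((9 + 3*(-5*(3/4 - 1*2) + 0)²/4 + 21*(-5*(3/4 - 1*2) + 0)/4) + 61/(-102)) = -111*((9 + 3*(-5*(3*(¼) - 2) + 0)²/4 + 21*(-5*(3*(¼) - 2) + 0)/4) + 61*(-1/102)) = -111*((9 + 3*(-5*(¾ - 2) + 0)²/4 + 21*(-5*(¾ - 2) + 0)/4) - 61/102) = -111*((9 + 3*(-5*(-5/4) + 0)²/4 + 21*(-5*(-5/4) + 0)/4) - 61/102) = -111*((9 + 3*(25/4 + 0)²/4 + 21*(25/4 + 0)/4) - 61/102) = -111*((9 + 3*(25/4)²/4 + (21/4)*(25/4)) - 61/102) = -111*((9 + (¾)*(625/16) + 525/16) - 61/102) = -111*((9 + 1875/64 + 525/16) - 61/102) = -111*(4551/64 - 61/102) = -111*230149/3264 = -8515513/1088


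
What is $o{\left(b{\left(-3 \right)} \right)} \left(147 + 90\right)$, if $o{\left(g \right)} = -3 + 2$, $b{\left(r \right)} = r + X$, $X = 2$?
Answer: $-237$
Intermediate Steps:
$b{\left(r \right)} = 2 + r$ ($b{\left(r \right)} = r + 2 = 2 + r$)
$o{\left(g \right)} = -1$
$o{\left(b{\left(-3 \right)} \right)} \left(147 + 90\right) = - (147 + 90) = \left(-1\right) 237 = -237$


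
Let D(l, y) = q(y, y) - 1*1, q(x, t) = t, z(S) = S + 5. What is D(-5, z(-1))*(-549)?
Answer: -1647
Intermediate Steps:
z(S) = 5 + S
D(l, y) = -1 + y (D(l, y) = y - 1*1 = y - 1 = -1 + y)
D(-5, z(-1))*(-549) = (-1 + (5 - 1))*(-549) = (-1 + 4)*(-549) = 3*(-549) = -1647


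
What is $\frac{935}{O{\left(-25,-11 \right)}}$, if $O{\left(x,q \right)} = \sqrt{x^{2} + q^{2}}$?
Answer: $\frac{935 \sqrt{746}}{746} \approx 34.233$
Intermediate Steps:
$O{\left(x,q \right)} = \sqrt{q^{2} + x^{2}}$
$\frac{935}{O{\left(-25,-11 \right)}} = \frac{935}{\sqrt{\left(-11\right)^{2} + \left(-25\right)^{2}}} = \frac{935}{\sqrt{121 + 625}} = \frac{935}{\sqrt{746}} = 935 \frac{\sqrt{746}}{746} = \frac{935 \sqrt{746}}{746}$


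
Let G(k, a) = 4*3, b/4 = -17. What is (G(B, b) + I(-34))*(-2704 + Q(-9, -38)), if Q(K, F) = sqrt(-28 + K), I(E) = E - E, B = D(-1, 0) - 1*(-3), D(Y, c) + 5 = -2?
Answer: -32448 + 12*I*sqrt(37) ≈ -32448.0 + 72.993*I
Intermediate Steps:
D(Y, c) = -7 (D(Y, c) = -5 - 2 = -7)
b = -68 (b = 4*(-17) = -68)
B = -4 (B = -7 - 1*(-3) = -7 + 3 = -4)
I(E) = 0
G(k, a) = 12
(G(B, b) + I(-34))*(-2704 + Q(-9, -38)) = (12 + 0)*(-2704 + sqrt(-28 - 9)) = 12*(-2704 + sqrt(-37)) = 12*(-2704 + I*sqrt(37)) = -32448 + 12*I*sqrt(37)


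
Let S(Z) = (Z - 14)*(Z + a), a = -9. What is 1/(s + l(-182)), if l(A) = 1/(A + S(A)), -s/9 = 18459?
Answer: -37254/6189044273 ≈ -6.0193e-6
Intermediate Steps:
s = -166131 (s = -9*18459 = -166131)
S(Z) = (-14 + Z)*(-9 + Z) (S(Z) = (Z - 14)*(Z - 9) = (-14 + Z)*(-9 + Z))
l(A) = 1/(126 + A² - 22*A) (l(A) = 1/(A + (126 + A² - 23*A)) = 1/(126 + A² - 22*A))
1/(s + l(-182)) = 1/(-166131 + 1/(126 + (-182)² - 22*(-182))) = 1/(-166131 + 1/(126 + 33124 + 4004)) = 1/(-166131 + 1/37254) = 1/(-6189044273/37254) = -37254/6189044273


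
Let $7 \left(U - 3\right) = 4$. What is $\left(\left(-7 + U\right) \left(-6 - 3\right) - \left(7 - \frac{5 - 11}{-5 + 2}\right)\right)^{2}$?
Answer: $\frac{32761}{49} \approx 668.59$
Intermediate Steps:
$U = \frac{25}{7}$ ($U = 3 + \frac{1}{7} \cdot 4 = 3 + \frac{4}{7} = \frac{25}{7} \approx 3.5714$)
$\left(\left(-7 + U\right) \left(-6 - 3\right) - \left(7 - \frac{5 - 11}{-5 + 2}\right)\right)^{2} = \left(\left(-7 + \frac{25}{7}\right) \left(-6 - 3\right) - \left(7 - \frac{5 - 11}{-5 + 2}\right)\right)^{2} = \left(\left(- \frac{24}{7}\right) \left(-9\right) - \left(7 - \frac{5 - 11}{-3}\right)\right)^{2} = \left(\frac{216}{7} - \left(7 - \left(5 - 11\right) \left(- \frac{1}{3}\right)\right)\right)^{2} = \left(\frac{216}{7} - 5\right)^{2} = \left(\frac{181}{7}\right)^{2} = \frac{32761}{49}$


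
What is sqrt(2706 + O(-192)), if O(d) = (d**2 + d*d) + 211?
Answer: sqrt(76645) ≈ 276.85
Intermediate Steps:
O(d) = 211 + 2*d**2 (O(d) = (d**2 + d**2) + 211 = 2*d**2 + 211 = 211 + 2*d**2)
sqrt(2706 + O(-192)) = sqrt(2706 + (211 + 2*(-192)**2)) = sqrt(2706 + (211 + 2*36864)) = sqrt(2706 + (211 + 73728)) = sqrt(2706 + 73939) = sqrt(76645)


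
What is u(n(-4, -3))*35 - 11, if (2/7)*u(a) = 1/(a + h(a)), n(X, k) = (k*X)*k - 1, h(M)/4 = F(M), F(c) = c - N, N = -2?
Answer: -4139/354 ≈ -11.692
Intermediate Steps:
F(c) = 2 + c (F(c) = c - 1*(-2) = c + 2 = 2 + c)
h(M) = 8 + 4*M (h(M) = 4*(2 + M) = 8 + 4*M)
n(X, k) = -1 + X*k² (n(X, k) = (X*k)*k - 1 = X*k² - 1 = -1 + X*k²)
u(a) = 7/(2*(8 + 5*a)) (u(a) = 7/(2*(a + (8 + 4*a))) = 7/(2*(8 + 5*a)))
u(n(-4, -3))*35 - 11 = (7/(2*(8 + 5*(-1 - 4*(-3)²))))*35 - 11 = (7/(2*(8 + 5*(-1 - 4*9))))*35 - 11 = (7/(2*(8 + 5*(-1 - 36))))*35 - 11 = (7/(2*(8 + 5*(-37))))*35 - 11 = (7/(2*(8 - 185)))*35 - 11 = ((7/2)/(-177))*35 - 11 = ((7/2)*(-1/177))*35 - 11 = -7/354*35 - 11 = -245/354 - 11 = -4139/354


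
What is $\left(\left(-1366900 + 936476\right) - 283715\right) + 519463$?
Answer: $-194676$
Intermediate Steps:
$\left(\left(-1366900 + 936476\right) - 283715\right) + 519463 = \left(-430424 - 283715\right) + 519463 = -714139 + 519463 = -194676$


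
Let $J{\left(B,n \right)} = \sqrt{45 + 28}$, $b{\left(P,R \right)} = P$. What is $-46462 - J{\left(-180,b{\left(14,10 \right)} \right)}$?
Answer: $-46462 - \sqrt{73} \approx -46471.0$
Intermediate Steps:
$J{\left(B,n \right)} = \sqrt{73}$
$-46462 - J{\left(-180,b{\left(14,10 \right)} \right)} = -46462 - \sqrt{73}$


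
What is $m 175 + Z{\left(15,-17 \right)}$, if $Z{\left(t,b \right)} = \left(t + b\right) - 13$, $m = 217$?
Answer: $37960$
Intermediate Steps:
$Z{\left(t,b \right)} = -13 + b + t$ ($Z{\left(t,b \right)} = \left(b + t\right) - 13 = -13 + b + t$)
$m 175 + Z{\left(15,-17 \right)} = 217 \cdot 175 - 15 = 37975 - 15 = 37960$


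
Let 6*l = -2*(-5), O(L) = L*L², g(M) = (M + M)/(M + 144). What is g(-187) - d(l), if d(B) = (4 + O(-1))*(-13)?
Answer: 2051/43 ≈ 47.698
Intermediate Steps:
g(M) = 2*M/(144 + M) (g(M) = (2*M)/(144 + M) = 2*M/(144 + M))
O(L) = L³
l = 5/3 (l = (-2*(-5))/6 = (⅙)*10 = 5/3 ≈ 1.6667)
d(B) = -39 (d(B) = (4 + (-1)³)*(-13) = (4 - 1)*(-13) = 3*(-13) = -39)
g(-187) - d(l) = 2*(-187)/(144 - 187) - 1*(-39) = 2*(-187)/(-43) + 39 = 2*(-187)*(-1/43) + 39 = 374/43 + 39 = 2051/43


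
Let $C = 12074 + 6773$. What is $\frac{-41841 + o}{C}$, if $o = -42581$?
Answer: $- \frac{84422}{18847} \approx -4.4793$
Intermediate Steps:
$C = 18847$
$\frac{-41841 + o}{C} = \frac{-41841 - 42581}{18847} = \left(-84422\right) \frac{1}{18847} = - \frac{84422}{18847}$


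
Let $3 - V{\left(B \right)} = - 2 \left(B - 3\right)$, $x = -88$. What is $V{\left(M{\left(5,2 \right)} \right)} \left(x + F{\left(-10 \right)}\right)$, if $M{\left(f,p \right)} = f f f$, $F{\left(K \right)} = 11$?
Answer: $-19019$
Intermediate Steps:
$M{\left(f,p \right)} = f^{3}$ ($M{\left(f,p \right)} = f^{2} f = f^{3}$)
$V{\left(B \right)} = -3 + 2 B$ ($V{\left(B \right)} = 3 - - 2 \left(B - 3\right) = 3 - - 2 \left(-3 + B\right) = 3 - \left(6 - 2 B\right) = 3 + \left(-6 + 2 B\right) = -3 + 2 B$)
$V{\left(M{\left(5,2 \right)} \right)} \left(x + F{\left(-10 \right)}\right) = \left(-3 + 2 \cdot 5^{3}\right) \left(-88 + 11\right) = \left(-3 + 2 \cdot 125\right) \left(-77\right) = \left(-3 + 250\right) \left(-77\right) = 247 \left(-77\right) = -19019$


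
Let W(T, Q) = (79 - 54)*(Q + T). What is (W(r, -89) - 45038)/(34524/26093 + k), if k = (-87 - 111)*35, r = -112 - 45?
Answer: 667824242/90394983 ≈ 7.3878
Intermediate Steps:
r = -157
k = -6930 (k = -198*35 = -6930)
W(T, Q) = 25*Q + 25*T (W(T, Q) = 25*(Q + T) = 25*Q + 25*T)
(W(r, -89) - 45038)/(34524/26093 + k) = ((25*(-89) + 25*(-157)) - 45038)/(34524/26093 - 6930) = ((-2225 - 3925) - 45038)/(34524*(1/26093) - 6930) = (-6150 - 45038)/(34524/26093 - 6930) = -51188/(-180789966/26093) = -51188*(-26093/180789966) = 667824242/90394983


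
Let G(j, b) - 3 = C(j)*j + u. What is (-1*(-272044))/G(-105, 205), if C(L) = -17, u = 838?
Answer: 136022/1313 ≈ 103.60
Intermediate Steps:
G(j, b) = 841 - 17*j (G(j, b) = 3 + (-17*j + 838) = 3 + (838 - 17*j) = 841 - 17*j)
(-1*(-272044))/G(-105, 205) = (-1*(-272044))/(841 - 17*(-105)) = 272044/(841 + 1785) = 272044/2626 = 272044*(1/2626) = 136022/1313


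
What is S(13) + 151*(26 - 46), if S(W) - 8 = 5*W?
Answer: -2947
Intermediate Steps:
S(W) = 8 + 5*W
S(13) + 151*(26 - 46) = (8 + 5*13) + 151*(26 - 46) = (8 + 65) + 151*(-20) = 73 - 3020 = -2947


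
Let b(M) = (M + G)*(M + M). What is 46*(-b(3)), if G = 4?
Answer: -1932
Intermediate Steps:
b(M) = 2*M*(4 + M) (b(M) = (M + 4)*(M + M) = (4 + M)*(2*M) = 2*M*(4 + M))
46*(-b(3)) = 46*(-2*3*(4 + 3)) = 46*(-2*3*7) = 46*(-1*42) = 46*(-42) = -1932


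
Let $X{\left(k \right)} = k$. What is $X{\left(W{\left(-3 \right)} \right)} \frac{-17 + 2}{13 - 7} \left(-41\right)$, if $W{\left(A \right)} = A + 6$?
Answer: $\frac{615}{2} \approx 307.5$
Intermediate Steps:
$W{\left(A \right)} = 6 + A$
$X{\left(W{\left(-3 \right)} \right)} \frac{-17 + 2}{13 - 7} \left(-41\right) = \left(6 - 3\right) \frac{-17 + 2}{13 - 7} \left(-41\right) = 3 \left(- \frac{15}{6}\right) \left(-41\right) = 3 \left(\left(-15\right) \frac{1}{6}\right) \left(-41\right) = 3 \left(- \frac{5}{2}\right) \left(-41\right) = \left(- \frac{15}{2}\right) \left(-41\right) = \frac{615}{2}$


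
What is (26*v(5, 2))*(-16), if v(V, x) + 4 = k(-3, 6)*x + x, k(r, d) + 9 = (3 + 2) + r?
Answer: 6656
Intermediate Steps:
k(r, d) = -4 + r (k(r, d) = -9 + ((3 + 2) + r) = -9 + (5 + r) = -4 + r)
v(V, x) = -4 - 6*x (v(V, x) = -4 + ((-4 - 3)*x + x) = -4 + (-7*x + x) = -4 - 6*x)
(26*v(5, 2))*(-16) = (26*(-4 - 6*2))*(-16) = (26*(-4 - 12))*(-16) = (26*(-16))*(-16) = -416*(-16) = 6656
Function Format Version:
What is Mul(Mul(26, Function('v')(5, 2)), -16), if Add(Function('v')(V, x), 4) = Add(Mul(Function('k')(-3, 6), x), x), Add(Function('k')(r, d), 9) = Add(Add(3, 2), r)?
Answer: 6656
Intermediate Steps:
Function('k')(r, d) = Add(-4, r) (Function('k')(r, d) = Add(-9, Add(Add(3, 2), r)) = Add(-9, Add(5, r)) = Add(-4, r))
Function('v')(V, x) = Add(-4, Mul(-6, x)) (Function('v')(V, x) = Add(-4, Add(Mul(Add(-4, -3), x), x)) = Add(-4, Add(Mul(-7, x), x)) = Add(-4, Mul(-6, x)))
Mul(Mul(26, Function('v')(5, 2)), -16) = Mul(Mul(26, Add(-4, Mul(-6, 2))), -16) = Mul(Mul(26, Add(-4, -12)), -16) = Mul(Mul(26, -16), -16) = Mul(-416, -16) = 6656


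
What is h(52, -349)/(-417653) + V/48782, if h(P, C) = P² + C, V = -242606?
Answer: -50720002664/10186974323 ≈ -4.9789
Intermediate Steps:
h(P, C) = C + P²
h(52, -349)/(-417653) + V/48782 = (-349 + 52²)/(-417653) - 242606/48782 = (-349 + 2704)*(-1/417653) - 242606*1/48782 = 2355*(-1/417653) - 121303/24391 = -2355/417653 - 121303/24391 = -50720002664/10186974323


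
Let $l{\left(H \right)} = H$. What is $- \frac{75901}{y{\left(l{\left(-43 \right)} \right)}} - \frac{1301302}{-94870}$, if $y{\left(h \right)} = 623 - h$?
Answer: $- \frac{3167030369}{31591710} \approx -100.25$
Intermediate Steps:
$- \frac{75901}{y{\left(l{\left(-43 \right)} \right)}} - \frac{1301302}{-94870} = - \frac{75901}{623 - -43} - \frac{1301302}{-94870} = - \frac{75901}{623 + 43} - - \frac{650651}{47435} = - \frac{75901}{666} + \frac{650651}{47435} = - \frac{3167030369}{31591710}$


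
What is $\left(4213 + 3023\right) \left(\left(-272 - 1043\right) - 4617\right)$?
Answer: $-42923952$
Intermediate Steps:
$\left(4213 + 3023\right) \left(\left(-272 - 1043\right) - 4617\right) = 7236 \left(\left(-272 - 1043\right) - 4617\right) = 7236 \left(-1315 - 4617\right) = 7236 \left(-5932\right) = -42923952$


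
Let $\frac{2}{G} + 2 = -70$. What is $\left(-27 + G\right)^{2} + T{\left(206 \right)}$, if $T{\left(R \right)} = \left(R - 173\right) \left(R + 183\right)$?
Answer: $\frac{17583481}{1296} \approx 13568.0$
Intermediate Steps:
$G = - \frac{1}{36}$ ($G = \frac{2}{-2 - 70} = \frac{2}{-72} = 2 \left(- \frac{1}{72}\right) = - \frac{1}{36} \approx -0.027778$)
$T{\left(R \right)} = \left(-173 + R\right) \left(183 + R\right)$
$\left(-27 + G\right)^{2} + T{\left(206 \right)} = \left(-27 - \frac{1}{36}\right)^{2} + \left(-31659 + 206^{2} + 10 \cdot 206\right) = \left(- \frac{973}{36}\right)^{2} + \left(-31659 + 42436 + 2060\right) = \frac{946729}{1296} + 12837 = \frac{17583481}{1296}$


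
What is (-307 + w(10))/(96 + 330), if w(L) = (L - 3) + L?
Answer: -145/213 ≈ -0.68075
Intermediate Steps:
w(L) = -3 + 2*L (w(L) = (-3 + L) + L = -3 + 2*L)
(-307 + w(10))/(96 + 330) = (-307 + (-3 + 2*10))/(96 + 330) = (-307 + (-3 + 20))/426 = (-307 + 17)*(1/426) = -290*1/426 = -145/213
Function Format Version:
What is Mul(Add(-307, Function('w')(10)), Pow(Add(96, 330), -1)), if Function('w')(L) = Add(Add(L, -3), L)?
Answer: Rational(-145, 213) ≈ -0.68075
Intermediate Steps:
Function('w')(L) = Add(-3, Mul(2, L)) (Function('w')(L) = Add(Add(-3, L), L) = Add(-3, Mul(2, L)))
Mul(Add(-307, Function('w')(10)), Pow(Add(96, 330), -1)) = Mul(Add(-307, Add(-3, Mul(2, 10))), Pow(Add(96, 330), -1)) = Mul(Add(-307, Add(-3, 20)), Pow(426, -1)) = Mul(Add(-307, 17), Rational(1, 426)) = Mul(-290, Rational(1, 426)) = Rational(-145, 213)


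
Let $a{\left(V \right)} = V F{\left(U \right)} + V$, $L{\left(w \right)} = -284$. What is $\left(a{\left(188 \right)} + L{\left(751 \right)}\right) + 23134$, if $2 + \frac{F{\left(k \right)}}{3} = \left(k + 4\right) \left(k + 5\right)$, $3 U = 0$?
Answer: $33190$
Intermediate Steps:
$U = 0$ ($U = \frac{1}{3} \cdot 0 = 0$)
$F{\left(k \right)} = -6 + 3 \left(4 + k\right) \left(5 + k\right)$ ($F{\left(k \right)} = -6 + 3 \left(k + 4\right) \left(k + 5\right) = -6 + 3 \left(4 + k\right) \left(5 + k\right)$)
$a{\left(V \right)} = 55 V$ ($a{\left(V \right)} = V \left(54 + 3 \cdot 0^{2} + 27 \cdot 0\right) + V = V \left(54 + 3 \cdot 0 + 0\right) + V = V \left(54 + 0 + 0\right) + V = V 54 + V = 54 V + V = 55 V$)
$\left(a{\left(188 \right)} + L{\left(751 \right)}\right) + 23134 = \left(55 \cdot 188 - 284\right) + 23134 = \left(10340 - 284\right) + 23134 = 10056 + 23134 = 33190$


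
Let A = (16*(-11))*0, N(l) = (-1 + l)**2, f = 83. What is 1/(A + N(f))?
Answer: 1/6724 ≈ 0.00014872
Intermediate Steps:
A = 0 (A = -176*0 = 0)
1/(A + N(f)) = 1/(0 + (-1 + 83)**2) = 1/(0 + 82**2) = 1/(0 + 6724) = 1/6724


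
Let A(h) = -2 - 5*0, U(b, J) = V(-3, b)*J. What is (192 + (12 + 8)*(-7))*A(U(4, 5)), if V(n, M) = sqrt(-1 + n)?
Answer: -104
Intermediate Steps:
U(b, J) = 2*I*J (U(b, J) = sqrt(-1 - 3)*J = sqrt(-4)*J = (2*I)*J = 2*I*J)
A(h) = -2 (A(h) = -2 + 0 = -2)
(192 + (12 + 8)*(-7))*A(U(4, 5)) = (192 + (12 + 8)*(-7))*(-2) = (192 + 20*(-7))*(-2) = (192 - 140)*(-2) = 52*(-2) = -104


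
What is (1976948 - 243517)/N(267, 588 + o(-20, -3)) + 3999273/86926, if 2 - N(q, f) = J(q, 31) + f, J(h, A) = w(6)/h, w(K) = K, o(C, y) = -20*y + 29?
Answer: -13170275532413/5222253302 ≈ -2522.0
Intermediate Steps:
o(C, y) = 29 - 20*y
J(h, A) = 6/h
N(q, f) = 2 - f - 6/q (N(q, f) = 2 - (6/q + f) = 2 - (f + 6/q) = 2 + (-f - 6/q) = 2 - f - 6/q)
(1976948 - 243517)/N(267, 588 + o(-20, -3)) + 3999273/86926 = (1976948 - 243517)/(2 - (588 + (29 - 20*(-3))) - 6/267) + 3999273/86926 = 1733431/(2 - (588 + (29 + 60)) - 6*1/267) + 3999273*(1/86926) = 1733431/(2 - (588 + 89) - 2/89) + 3999273/86926 = 1733431/(2 - 1*677 - 2/89) + 3999273/86926 = 1733431/(2 - 677 - 2/89) + 3999273/86926 = 1733431/(-60077/89) + 3999273/86926 = 1733431*(-89/60077) + 3999273/86926 = -154275359/60077 + 3999273/86926 = -13170275532413/5222253302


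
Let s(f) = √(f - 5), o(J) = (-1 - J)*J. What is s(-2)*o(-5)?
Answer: -20*I*√7 ≈ -52.915*I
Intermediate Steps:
o(J) = J*(-1 - J)
s(f) = √(-5 + f)
s(-2)*o(-5) = √(-5 - 2)*(-1*(-5)*(1 - 5)) = √(-7)*(-1*(-5)*(-4)) = (I*√7)*(-20) = -20*I*√7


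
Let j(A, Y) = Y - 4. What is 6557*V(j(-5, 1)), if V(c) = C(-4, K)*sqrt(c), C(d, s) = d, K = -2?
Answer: -26228*I*sqrt(3) ≈ -45428.0*I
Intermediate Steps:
j(A, Y) = -4 + Y
V(c) = -4*sqrt(c)
6557*V(j(-5, 1)) = 6557*(-4*sqrt(-4 + 1)) = 6557*(-4*I*sqrt(3)) = -26228*I*sqrt(3)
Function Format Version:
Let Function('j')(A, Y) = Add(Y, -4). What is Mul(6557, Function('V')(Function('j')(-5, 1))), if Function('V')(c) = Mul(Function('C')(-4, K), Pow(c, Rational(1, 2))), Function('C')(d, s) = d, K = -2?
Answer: Mul(-26228, I, Pow(3, Rational(1, 2))) ≈ Mul(-45428., I)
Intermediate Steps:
Function('j')(A, Y) = Add(-4, Y)
Function('V')(c) = Mul(-4, Pow(c, Rational(1, 2)))
Mul(6557, Function('V')(Function('j')(-5, 1))) = Mul(6557, Mul(-4, Pow(Add(-4, 1), Rational(1, 2)))) = Mul(6557, Mul(-4, Pow(-3, Rational(1, 2)))) = Mul(6557, Mul(-4, Mul(I, Pow(3, Rational(1, 2))))) = Mul(6557, Mul(-4, I, Pow(3, Rational(1, 2)))) = Mul(-26228, I, Pow(3, Rational(1, 2)))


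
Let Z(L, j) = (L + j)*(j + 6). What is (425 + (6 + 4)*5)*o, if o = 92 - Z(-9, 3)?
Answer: 69350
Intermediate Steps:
Z(L, j) = (6 + j)*(L + j) (Z(L, j) = (L + j)*(6 + j) = (6 + j)*(L + j))
o = 146 (o = 92 - (3² + 6*(-9) + 6*3 - 9*3) = 92 - (9 - 54 + 18 - 27) = 92 - 1*(-54) = 92 + 54 = 146)
(425 + (6 + 4)*5)*o = (425 + (6 + 4)*5)*146 = (425 + 10*5)*146 = (425 + 50)*146 = 475*146 = 69350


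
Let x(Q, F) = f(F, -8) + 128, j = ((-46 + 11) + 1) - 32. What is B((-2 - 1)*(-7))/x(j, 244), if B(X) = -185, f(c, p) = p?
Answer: -37/24 ≈ -1.5417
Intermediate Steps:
j = -66 (j = (-35 + 1) - 32 = -34 - 32 = -66)
x(Q, F) = 120 (x(Q, F) = -8 + 128 = 120)
B((-2 - 1)*(-7))/x(j, 244) = -185/120 = -185*1/120 = -37/24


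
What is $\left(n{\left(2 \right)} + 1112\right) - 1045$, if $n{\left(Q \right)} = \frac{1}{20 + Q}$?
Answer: $\frac{1475}{22} \approx 67.045$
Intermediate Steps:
$\left(n{\left(2 \right)} + 1112\right) - 1045 = \left(\frac{1}{20 + 2} + 1112\right) - 1045 = \left(\frac{1}{22} + 1112\right) - 1045 = \frac{24465}{22} - 1045 = \frac{1475}{22}$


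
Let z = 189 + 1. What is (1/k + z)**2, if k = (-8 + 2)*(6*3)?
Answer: 421029361/11664 ≈ 36097.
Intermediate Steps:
z = 190
k = -108 (k = -6*18 = -108)
(1/k + z)**2 = (1/(-108) + 190)**2 = (-1/108 + 190)**2 = (20519/108)**2 = 421029361/11664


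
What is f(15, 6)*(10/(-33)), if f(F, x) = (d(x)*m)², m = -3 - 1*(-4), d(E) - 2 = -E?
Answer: -160/33 ≈ -4.8485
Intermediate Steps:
d(E) = 2 - E
m = 1 (m = -3 + 4 = 1)
f(F, x) = (2 - x)² (f(F, x) = ((2 - x)*1)² = (2 - x)²)
f(15, 6)*(10/(-33)) = (-2 + 6)²*(10/(-33)) = 4²*(10*(-1/33)) = 16*(-10/33) = -160/33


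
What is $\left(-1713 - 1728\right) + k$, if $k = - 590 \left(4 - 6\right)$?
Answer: $-2261$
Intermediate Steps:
$k = 1180$ ($k = - 590 \left(4 - 6\right) = \left(-590\right) \left(-2\right) = 1180$)
$\left(-1713 - 1728\right) + k = \left(-1713 - 1728\right) + 1180 = -3441 + 1180 = -2261$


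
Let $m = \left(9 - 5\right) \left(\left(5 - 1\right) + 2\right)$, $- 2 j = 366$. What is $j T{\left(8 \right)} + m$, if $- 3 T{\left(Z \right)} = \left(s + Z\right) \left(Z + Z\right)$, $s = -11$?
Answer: $-2904$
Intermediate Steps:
$j = -183$ ($j = \left(- \frac{1}{2}\right) 366 = -183$)
$T{\left(Z \right)} = - \frac{2 Z \left(-11 + Z\right)}{3}$ ($T{\left(Z \right)} = - \frac{\left(-11 + Z\right) \left(Z + Z\right)}{3} = - \frac{\left(-11 + Z\right) 2 Z}{3} = - \frac{2 Z \left(-11 + Z\right)}{3}$)
$m = 24$ ($m = 4 \left(4 + 2\right) = 4 \cdot 6 = 24$)
$j T{\left(8 \right)} + m = - 183 \cdot \frac{2}{3} \cdot 8 \left(11 - 8\right) + 24 = - 183 \cdot \frac{2}{3} \cdot 8 \cdot 3 + 24 = \left(-183\right) 16 + 24 = -2928 + 24 = -2904$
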